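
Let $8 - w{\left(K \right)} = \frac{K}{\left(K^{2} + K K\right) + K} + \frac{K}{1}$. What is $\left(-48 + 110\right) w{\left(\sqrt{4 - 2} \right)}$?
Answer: $\frac{3534}{7} - \frac{558 \sqrt{2}}{7} \approx 392.12$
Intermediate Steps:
$w{\left(K \right)} = 8 - K - \frac{K}{K + 2 K^{2}}$ ($w{\left(K \right)} = 8 - \left(\frac{K}{\left(K^{2} + K K\right) + K} + \frac{K}{1}\right) = 8 - \left(\frac{K}{\left(K^{2} + K^{2}\right) + K} + K 1\right) = 8 - \left(\frac{K}{2 K^{2} + K} + K\right) = 8 - \left(\frac{K}{K + 2 K^{2}} + K\right) = 8 - \left(K + \frac{K}{K + 2 K^{2}}\right) = 8 - K - \frac{K}{K + 2 K^{2}}$)
$\left(-48 + 110\right) w{\left(\sqrt{4 - 2} \right)} = \left(-48 + 110\right) \frac{7 - 2 \left(\sqrt{4 - 2}\right)^{2} + 15 \sqrt{4 - 2}}{1 + 2 \sqrt{4 - 2}} = 62 \frac{7 - 2 \left(\sqrt{2}\right)^{2} + 15 \sqrt{2}}{1 + 2 \sqrt{2}} = 62 \frac{7 - 4 + 15 \sqrt{2}}{1 + 2 \sqrt{2}} = 62 \frac{3 + 15 \sqrt{2}}{1 + 2 \sqrt{2}} = \frac{62 \left(3 + 15 \sqrt{2}\right)}{1 + 2 \sqrt{2}}$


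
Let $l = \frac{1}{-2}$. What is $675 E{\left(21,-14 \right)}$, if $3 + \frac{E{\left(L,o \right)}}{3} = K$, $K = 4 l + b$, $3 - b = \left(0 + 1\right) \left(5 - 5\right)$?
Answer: $-4050$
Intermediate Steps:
$l = - \frac{1}{2} \approx -0.5$
$b = 3$ ($b = 3 - \left(0 + 1\right) \left(5 - 5\right) = 3 - 1 \cdot 0 = 3 - 0 = 3 + 0 = 3$)
$K = 1$ ($K = 4 \left(- \frac{1}{2}\right) + 3 = -2 + 3 = 1$)
$E{\left(L,o \right)} = -6$ ($E{\left(L,o \right)} = -9 + 3 \cdot 1 = -9 + 3 = -6$)
$675 E{\left(21,-14 \right)} = 675 \left(-6\right) = -4050$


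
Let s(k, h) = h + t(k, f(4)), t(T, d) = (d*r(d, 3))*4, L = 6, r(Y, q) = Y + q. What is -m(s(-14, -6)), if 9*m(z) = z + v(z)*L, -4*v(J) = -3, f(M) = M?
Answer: -221/18 ≈ -12.278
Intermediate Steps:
v(J) = ¾ (v(J) = -¼*(-3) = ¾)
t(T, d) = 4*d*(3 + d) (t(T, d) = (d*(d + 3))*4 = (d*(3 + d))*4 = 4*d*(3 + d))
s(k, h) = 112 + h (s(k, h) = h + 4*4*(3 + 4) = h + 4*4*7 = h + 112 = 112 + h)
m(z) = ½ + z/9 (m(z) = (z + (¾)*6)/9 = (z + 9/2)/9 = (9/2 + z)/9 = ½ + z/9)
-m(s(-14, -6)) = -(½ + (112 - 6)/9) = -(½ + (⅑)*106) = -(½ + 106/9) = -1*221/18 = -221/18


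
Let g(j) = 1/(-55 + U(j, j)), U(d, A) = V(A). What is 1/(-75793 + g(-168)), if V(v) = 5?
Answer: -50/3789651 ≈ -1.3194e-5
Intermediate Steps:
U(d, A) = 5
g(j) = -1/50 (g(j) = 1/(-55 + 5) = 1/(-50) = -1/50)
1/(-75793 + g(-168)) = 1/(-75793 - 1/50) = 1/(-3789651/50) = -50/3789651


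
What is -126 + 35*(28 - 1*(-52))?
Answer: 2674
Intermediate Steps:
-126 + 35*(28 - 1*(-52)) = -126 + 35*(28 + 52) = -126 + 35*80 = -126 + 2800 = 2674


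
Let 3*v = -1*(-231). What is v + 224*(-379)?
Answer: -84819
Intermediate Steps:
v = 77 (v = (-1*(-231))/3 = (⅓)*231 = 77)
v + 224*(-379) = 77 + 224*(-379) = 77 - 84896 = -84819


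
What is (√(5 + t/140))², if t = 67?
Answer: 767/140 ≈ 5.4786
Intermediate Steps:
(√(5 + t/140))² = (√(5 + 67/140))² = (√(767/140))² = (√26845/70)² = 767/140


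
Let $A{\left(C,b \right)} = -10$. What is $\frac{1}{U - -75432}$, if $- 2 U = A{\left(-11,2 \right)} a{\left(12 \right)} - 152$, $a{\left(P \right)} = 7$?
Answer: $\frac{1}{75543} \approx 1.3237 \cdot 10^{-5}$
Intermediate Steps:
$U = 111$ ($U = - \frac{\left(-10\right) 7 - 152}{2} = - \frac{-70 - 152}{2} = \left(- \frac{1}{2}\right) \left(-222\right) = 111$)
$\frac{1}{U - -75432} = \frac{1}{111 - -75432} = \frac{1}{111 + 75432} = \frac{1}{75543}$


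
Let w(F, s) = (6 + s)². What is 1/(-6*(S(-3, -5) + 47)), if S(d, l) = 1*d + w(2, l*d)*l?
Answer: 1/12966 ≈ 7.7125e-5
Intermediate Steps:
S(d, l) = d + l*(6 + d*l)² (S(d, l) = 1*d + (6 + l*d)²*l = d + (6 + d*l)²*l = d + l*(6 + d*l)²)
1/(-6*(S(-3, -5) + 47)) = 1/(-6*((-3 - 5*(6 - 3*(-5))²) + 47)) = 1/(-6*((-3 - 5*(6 + 15)²) + 47)) = 1/(-6*((-3 - 5*21²) + 47)) = 1/(-6*((-3 - 5*441) + 47)) = 1/(-6*((-3 - 2205) + 47)) = 1/(-6*(-2208 + 47)) = 1/(-6*(-2161)) = 1/12966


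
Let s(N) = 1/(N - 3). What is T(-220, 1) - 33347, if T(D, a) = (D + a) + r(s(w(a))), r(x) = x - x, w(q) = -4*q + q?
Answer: -33566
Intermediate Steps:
w(q) = -3*q
s(N) = 1/(-3 + N)
r(x) = 0
T(D, a) = D + a (T(D, a) = (D + a) + 0 = D + a)
T(-220, 1) - 33347 = (-220 + 1) - 33347 = -219 - 33347 = -33566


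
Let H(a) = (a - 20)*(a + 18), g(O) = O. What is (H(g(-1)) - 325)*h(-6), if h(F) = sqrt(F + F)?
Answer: -1364*I*sqrt(3) ≈ -2362.5*I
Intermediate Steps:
h(F) = sqrt(2)*sqrt(F) (h(F) = sqrt(2*F) = sqrt(2)*sqrt(F))
H(a) = (-20 + a)*(18 + a)
(H(g(-1)) - 325)*h(-6) = ((-360 + (-1)**2 - 2*(-1)) - 325)*(sqrt(2)*sqrt(-6)) = ((-360 + 1 + 2) - 325)*(sqrt(2)*(I*sqrt(6))) = (-357 - 325)*(2*I*sqrt(3)) = -1364*I*sqrt(3)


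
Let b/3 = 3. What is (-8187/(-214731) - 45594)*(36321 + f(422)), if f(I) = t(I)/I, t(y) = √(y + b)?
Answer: -39510940361963/23859 - 3263479009*√431/30205494 ≈ -1.6560e+9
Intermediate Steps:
b = 9 (b = 3*3 = 9)
t(y) = √(9 + y) (t(y) = √(y + 9) = √(9 + y))
f(I) = √(9 + I)/I
(-8187/(-214731) - 45594)*(36321 + f(422)) = (-8187/(-214731) - 45594)*(36321 + √(9 + 422)/422) = (-8187*(-1/214731) - 45594)*(36321 + √431/422) = (2729/71577 - 45594)*(36321 + √431/422) = -3263479009*(36321 + √431/422)/71577 = -39510940361963/23859 - 3263479009*√431/30205494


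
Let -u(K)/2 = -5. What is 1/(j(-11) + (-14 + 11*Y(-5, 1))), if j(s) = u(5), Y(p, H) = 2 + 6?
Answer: 1/84 ≈ 0.011905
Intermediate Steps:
u(K) = 10 (u(K) = -2*(-5) = 10)
Y(p, H) = 8
j(s) = 10
1/(j(-11) + (-14 + 11*Y(-5, 1))) = 1/(10 + (-14 + 11*8)) = 1/(10 + (-14 + 88)) = 1/(10 + 74) = 1/84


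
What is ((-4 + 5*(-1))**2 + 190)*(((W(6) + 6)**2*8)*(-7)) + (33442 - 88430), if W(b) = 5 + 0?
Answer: -1891284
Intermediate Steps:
W(b) = 5
((-4 + 5*(-1))**2 + 190)*(((W(6) + 6)**2*8)*(-7)) + (33442 - 88430) = ((-4 + 5*(-1))**2 + 190)*(((5 + 6)**2*8)*(-7)) + (33442 - 88430) = ((-4 - 5)**2 + 190)*((11**2*8)*(-7)) - 54988 = ((-9)**2 + 190)*((121*8)*(-7)) - 54988 = (81 + 190)*(968*(-7)) - 54988 = 271*(-6776) - 54988 = -1836296 - 54988 = -1891284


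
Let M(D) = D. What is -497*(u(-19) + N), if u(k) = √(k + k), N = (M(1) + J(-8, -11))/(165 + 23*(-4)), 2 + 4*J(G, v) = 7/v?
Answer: -7455/3212 - 497*I*√38 ≈ -2.321 - 3063.7*I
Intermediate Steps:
J(G, v) = -½ + 7/(4*v) (J(G, v) = -½ + (7/v)/4 = -½ + 7/(4*v))
N = 15/3212 (N = (1 + (¼)*(7 - 2*(-11))/(-11))/(165 + 23*(-4)) = (1 + (¼)*(-1/11)*(7 + 22))/(165 - 92) = (1 + (¼)*(-1/11)*29)/73 = (1 - 29/44)*(1/73) = (15/44)*(1/73) = 15/3212 ≈ 0.0046700)
u(k) = √2*√k (u(k) = √(2*k) = √2*√k)
-497*(u(-19) + N) = -497*(√2*√(-19) + 15/3212) = -497*(√2*(I*√19) + 15/3212) = -497*(I*√38 + 15/3212) = -497*(15/3212 + I*√38) = -7455/3212 - 497*I*√38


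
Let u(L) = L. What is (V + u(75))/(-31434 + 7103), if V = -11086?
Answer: 11011/24331 ≈ 0.45255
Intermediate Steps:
(V + u(75))/(-31434 + 7103) = (-11086 + 75)/(-31434 + 7103) = -11011/(-24331) = -11011*(-1/24331) = 11011/24331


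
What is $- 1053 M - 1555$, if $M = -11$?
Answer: $10028$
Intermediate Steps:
$- 1053 M - 1555 = \left(-1053\right) \left(-11\right) - 1555 = 11583 - 1555 = 10028$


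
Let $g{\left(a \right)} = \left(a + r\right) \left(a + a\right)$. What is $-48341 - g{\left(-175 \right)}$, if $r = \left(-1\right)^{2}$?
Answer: $-109241$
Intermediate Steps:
$r = 1$
$g{\left(a \right)} = 2 a \left(1 + a\right)$ ($g{\left(a \right)} = \left(a + 1\right) \left(a + a\right) = \left(1 + a\right) 2 a = 2 a \left(1 + a\right)$)
$-48341 - g{\left(-175 \right)} = -48341 - 2 \left(-175\right) \left(1 - 175\right) = -48341 - 2 \left(-175\right) \left(-174\right) = -48341 - 60900 = -109241$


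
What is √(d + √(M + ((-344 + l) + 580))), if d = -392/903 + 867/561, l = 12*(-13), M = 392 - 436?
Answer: √14319129/1419 ≈ 2.6667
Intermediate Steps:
M = -44
l = -156
d = 1577/1419 (d = -392*1/903 + 867*(1/561) = -56/129 + 17/11 = 1577/1419 ≈ 1.1113)
√(d + √(M + ((-344 + l) + 580))) = √(1577/1419 + √(-44 + ((-344 - 156) + 580))) = √(1577/1419 + √(-44 + (-500 + 580))) = √(1577/1419 + √(-44 + 80)) = √(1577/1419 + √36) = √(1577/1419 + 6) = √(10091/1419) = √14319129/1419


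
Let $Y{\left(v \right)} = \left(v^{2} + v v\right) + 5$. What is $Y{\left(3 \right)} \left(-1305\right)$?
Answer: $-30015$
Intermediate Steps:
$Y{\left(v \right)} = 5 + 2 v^{2}$ ($Y{\left(v \right)} = \left(v^{2} + v^{2}\right) + 5 = 2 v^{2} + 5 = 5 + 2 v^{2}$)
$Y{\left(3 \right)} \left(-1305\right) = \left(5 + 2 \cdot 3^{2}\right) \left(-1305\right) = \left(5 + 2 \cdot 9\right) \left(-1305\right) = \left(5 + 18\right) \left(-1305\right) = 23 \left(-1305\right) = -30015$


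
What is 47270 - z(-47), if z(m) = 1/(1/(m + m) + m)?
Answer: 208886224/4419 ≈ 47270.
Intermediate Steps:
z(m) = 1/(m + 1/(2*m)) (z(m) = 1/(1/(2*m) + m) = 1/(m + 1/(2*m)))
47270 - z(-47) = 47270 - 2*(-47)/(1 + 2*(-47)²) = 47270 - 2*(-47)/(1 + 2*2209) = 47270 - 2*(-47)/(1 + 4418) = 47270 - 2*(-47)/4419 = 47270 - 1*(-94/4419) = 47270 + 94/4419 = 208886224/4419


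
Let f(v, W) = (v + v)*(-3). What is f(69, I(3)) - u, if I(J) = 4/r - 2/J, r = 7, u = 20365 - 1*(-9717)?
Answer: -30496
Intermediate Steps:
u = 30082 (u = 20365 + 9717 = 30082)
I(J) = 4/7 - 2/J
f(v, W) = -6*v (f(v, W) = (2*v)*(-3) = -6*v)
f(69, I(3)) - u = -6*69 - 1*30082 = -414 - 30082 = -30496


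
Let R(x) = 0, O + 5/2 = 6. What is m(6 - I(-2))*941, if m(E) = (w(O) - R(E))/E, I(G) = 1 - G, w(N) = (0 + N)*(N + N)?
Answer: 46109/6 ≈ 7684.8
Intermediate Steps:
O = 7/2 (O = -5/2 + 6 = 7/2 ≈ 3.5000)
w(N) = 2*N² (w(N) = N*(2*N) = 2*N²)
m(E) = 49/(2*E) (m(E) = (2*(7/2)² - 1*0)/E = (2*(49/4) + 0)/E = (49/2 + 0)/E = 49/(2*E))
m(6 - I(-2))*941 = (49/(2*(6 - (1 - 1*(-2)))))*941 = (49/(2*(6 - (1 + 2))))*941 = (49/(2*(6 - 1*3)))*941 = (49/(2*(6 - 3)))*941 = ((49/2)/3)*941 = ((49/2)*(⅓))*941 = (49/6)*941 = 46109/6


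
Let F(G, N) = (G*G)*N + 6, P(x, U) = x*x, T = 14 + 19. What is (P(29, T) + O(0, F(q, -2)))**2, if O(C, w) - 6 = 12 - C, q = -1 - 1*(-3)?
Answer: 737881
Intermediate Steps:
T = 33
q = 2 (q = -1 + 3 = 2)
P(x, U) = x**2
F(G, N) = 6 + N*G**2 (F(G, N) = G**2*N + 6 = N*G**2 + 6 = 6 + N*G**2)
O(C, w) = 18 - C (O(C, w) = 6 + (12 - C) = 18 - C)
(P(29, T) + O(0, F(q, -2)))**2 = (29**2 + (18 - 1*0))**2 = (841 + (18 + 0))**2 = (841 + 18)**2 = 859**2 = 737881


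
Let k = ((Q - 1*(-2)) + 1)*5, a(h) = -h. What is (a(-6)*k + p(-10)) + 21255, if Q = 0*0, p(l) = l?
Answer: 21335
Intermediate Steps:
Q = 0
k = 15 (k = ((0 - 1*(-2)) + 1)*5 = ((0 + 2) + 1)*5 = (2 + 1)*5 = 3*5 = 15)
(a(-6)*k + p(-10)) + 21255 = (-1*(-6)*15 - 10) + 21255 = (6*15 - 10) + 21255 = (90 - 10) + 21255 = 80 + 21255 = 21335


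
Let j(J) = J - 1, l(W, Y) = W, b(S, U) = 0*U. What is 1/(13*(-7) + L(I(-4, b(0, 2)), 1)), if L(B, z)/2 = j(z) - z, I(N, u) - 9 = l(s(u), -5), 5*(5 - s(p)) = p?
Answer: -1/93 ≈ -0.010753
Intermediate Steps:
b(S, U) = 0
s(p) = 5 - p/5
I(N, u) = 14 - u/5 (I(N, u) = 9 + (5 - u/5) = 14 - u/5)
j(J) = -1 + J
L(B, z) = -2 (L(B, z) = 2*((-1 + z) - z) = 2*(-1) = -2)
1/(13*(-7) + L(I(-4, b(0, 2)), 1)) = 1/(13*(-7) - 2) = 1/(-91 - 2) = 1/(-93) = -1/93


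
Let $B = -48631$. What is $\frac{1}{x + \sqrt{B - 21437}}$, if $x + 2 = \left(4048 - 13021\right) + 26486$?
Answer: $\frac{5837}{102235063} - \frac{2 i \sqrt{17517}}{306705189} \approx 5.7094 \cdot 10^{-5} - 8.6306 \cdot 10^{-7} i$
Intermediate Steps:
$x = 17511$ ($x = -2 + \left(\left(4048 - 13021\right) + 26486\right) = -2 + \left(-8973 + 26486\right) = -2 + 17513 = 17511$)
$\frac{1}{x + \sqrt{B - 21437}} = \frac{1}{17511 + \sqrt{-48631 - 21437}} = \frac{1}{17511 + \sqrt{-70068}} = \frac{1}{17511 + 2 i \sqrt{17517}}$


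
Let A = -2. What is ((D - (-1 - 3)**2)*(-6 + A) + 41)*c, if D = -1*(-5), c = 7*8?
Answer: 7224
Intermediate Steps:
c = 56
D = 5
((D - (-1 - 3)**2)*(-6 + A) + 41)*c = ((5 - (-1 - 3)**2)*(-6 - 2) + 41)*56 = ((5 - 1*(-4)**2)*(-8) + 41)*56 = ((5 - 1*16)*(-8) + 41)*56 = ((5 - 16)*(-8) + 41)*56 = (-11*(-8) + 41)*56 = (88 + 41)*56 = 129*56 = 7224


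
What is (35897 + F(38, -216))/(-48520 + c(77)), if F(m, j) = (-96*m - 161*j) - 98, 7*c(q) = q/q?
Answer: -156163/113213 ≈ -1.3794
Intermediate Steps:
c(q) = 1/7 (c(q) = (q/q)/7 = (1/7)*1 = 1/7)
F(m, j) = -98 - 161*j - 96*m (F(m, j) = (-161*j - 96*m) - 98 = -98 - 161*j - 96*m)
(35897 + F(38, -216))/(-48520 + c(77)) = (35897 + (-98 - 161*(-216) - 96*38))/(-48520 + 1/7) = (35897 + (-98 + 34776 - 3648))/(-339639/7) = (35897 + 31030)*(-7/339639) = 66927*(-7/339639) = -156163/113213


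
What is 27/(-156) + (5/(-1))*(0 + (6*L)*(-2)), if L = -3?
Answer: -9369/52 ≈ -180.17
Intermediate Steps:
27/(-156) + (5/(-1))*(0 + (6*L)*(-2)) = 27/(-156) + (5/(-1))*(0 + (6*(-3))*(-2)) = 27*(-1/156) + (5*(-1))*(0 - 18*(-2)) = -9/52 - 5*(0 + 36) = -9/52 - 5*36 = -9/52 - 180 = -9369/52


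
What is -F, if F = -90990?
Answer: 90990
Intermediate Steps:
-F = -1*(-90990) = 90990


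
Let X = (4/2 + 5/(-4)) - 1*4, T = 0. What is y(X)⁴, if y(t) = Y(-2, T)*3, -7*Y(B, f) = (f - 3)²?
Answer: 531441/2401 ≈ 221.34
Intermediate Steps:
Y(B, f) = -(-3 + f)²/7 (Y(B, f) = -(f - 3)²/7 = -(-3 + f)²/7)
X = -13/4 (X = (4*(½) + 5*(-¼)) - 4 = (2 - 5/4) - 4 = ¾ - 4 = -13/4 ≈ -3.2500)
y(t) = -27/7 (y(t) = -(-3 + 0)²/7*3 = -⅐*(-3)²*3 = -⅐*9*3 = -9/7*3 = -27/7)
y(X)⁴ = (-27/7)⁴ = 531441/2401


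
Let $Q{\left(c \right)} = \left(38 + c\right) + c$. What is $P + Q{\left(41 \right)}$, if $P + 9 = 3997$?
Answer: $4108$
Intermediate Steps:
$P = 3988$ ($P = -9 + 3997 = 3988$)
$Q{\left(c \right)} = 38 + 2 c$
$P + Q{\left(41 \right)} = 3988 + \left(38 + 2 \cdot 41\right) = 3988 + \left(38 + 82\right) = 3988 + 120 = 4108$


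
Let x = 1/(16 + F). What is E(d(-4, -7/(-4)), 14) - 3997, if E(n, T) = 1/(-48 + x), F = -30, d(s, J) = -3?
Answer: -2689995/673 ≈ -3997.0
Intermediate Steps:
x = -1/14 (x = 1/(16 - 30) = 1/(-14) = -1/14 ≈ -0.071429)
E(n, T) = -14/673 (E(n, T) = 1/(-48 - 1/14) = 1/(-673/14) = -14/673)
E(d(-4, -7/(-4)), 14) - 3997 = -14/673 - 3997 = -2689995/673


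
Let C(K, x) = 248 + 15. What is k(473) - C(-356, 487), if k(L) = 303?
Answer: 40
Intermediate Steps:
C(K, x) = 263
k(473) - C(-356, 487) = 303 - 1*263 = 303 - 263 = 40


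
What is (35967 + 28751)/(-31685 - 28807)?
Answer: -32359/30246 ≈ -1.0699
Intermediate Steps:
(35967 + 28751)/(-31685 - 28807) = 64718/(-60492) = 64718*(-1/60492) = -32359/30246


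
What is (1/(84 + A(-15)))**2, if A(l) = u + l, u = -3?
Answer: 1/4356 ≈ 0.00022957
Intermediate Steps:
A(l) = -3 + l
(1/(84 + A(-15)))**2 = (1/(84 + (-3 - 15)))**2 = (1/(84 - 18))**2 = (1/66)**2 = 1/4356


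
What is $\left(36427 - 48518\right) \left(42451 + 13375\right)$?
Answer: $-674992166$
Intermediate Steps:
$\left(36427 - 48518\right) \left(42451 + 13375\right) = \left(-12091\right) 55826 = -674992166$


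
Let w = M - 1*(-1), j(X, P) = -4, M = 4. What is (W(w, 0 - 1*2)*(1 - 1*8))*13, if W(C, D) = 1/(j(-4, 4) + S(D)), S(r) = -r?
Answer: 91/2 ≈ 45.500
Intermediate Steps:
w = 5 (w = 4 - 1*(-1) = 4 + 1 = 5)
W(C, D) = 1/(-4 - D)
(W(w, 0 - 1*2)*(1 - 1*8))*13 = ((-1/(4 + (0 - 1*2)))*(1 - 1*8))*13 = ((-1/(4 + (0 - 2)))*(1 - 8))*13 = (-1/(4 - 2)*(-7))*13 = (-1/2*(-7))*13 = (-1*½*(-7))*13 = -½*(-7)*13 = (7/2)*13 = 91/2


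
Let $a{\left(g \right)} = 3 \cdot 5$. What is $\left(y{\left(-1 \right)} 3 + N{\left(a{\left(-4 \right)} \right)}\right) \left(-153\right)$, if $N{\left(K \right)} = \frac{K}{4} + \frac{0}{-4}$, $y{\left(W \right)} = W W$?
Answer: $- \frac{4131}{4} \approx -1032.8$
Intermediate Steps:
$a{\left(g \right)} = 15$
$y{\left(W \right)} = W^{2}$
$N{\left(K \right)} = \frac{K}{4}$ ($N{\left(K \right)} = K \frac{1}{4} + 0 \left(- \frac{1}{4}\right) = \frac{K}{4} + 0 = \frac{K}{4}$)
$\left(y{\left(-1 \right)} 3 + N{\left(a{\left(-4 \right)} \right)}\right) \left(-153\right) = \left(\left(-1\right)^{2} \cdot 3 + \frac{1}{4} \cdot 15\right) \left(-153\right) = \left(1 \cdot 3 + \frac{15}{4}\right) \left(-153\right) = \left(3 + \frac{15}{4}\right) \left(-153\right) = \frac{27}{4} \left(-153\right) = - \frac{4131}{4}$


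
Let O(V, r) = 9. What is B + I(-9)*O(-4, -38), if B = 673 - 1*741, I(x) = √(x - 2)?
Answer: -68 + 9*I*√11 ≈ -68.0 + 29.85*I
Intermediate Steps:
I(x) = √(-2 + x)
B = -68 (B = 673 - 741 = -68)
B + I(-9)*O(-4, -38) = -68 + √(-2 - 9)*9 = -68 + √(-11)*9 = -68 + (I*√11)*9 = -68 + 9*I*√11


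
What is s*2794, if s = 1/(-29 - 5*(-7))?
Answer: 1397/3 ≈ 465.67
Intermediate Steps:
s = 1/6 (s = 1/(-29 + 35) = 1/6 ≈ 0.16667)
s*2794 = (1/6)*2794 = 1397/3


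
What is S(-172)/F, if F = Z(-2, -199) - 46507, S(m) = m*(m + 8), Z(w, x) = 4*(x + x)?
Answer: -28208/48099 ≈ -0.58646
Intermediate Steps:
Z(w, x) = 8*x (Z(w, x) = 4*(2*x) = 8*x)
S(m) = m*(8 + m)
F = -48099 (F = 8*(-199) - 46507 = -1592 - 46507 = -48099)
S(-172)/F = -172*(8 - 172)/(-48099) = -172*(-164)*(-1/48099) = 28208*(-1/48099) = -28208/48099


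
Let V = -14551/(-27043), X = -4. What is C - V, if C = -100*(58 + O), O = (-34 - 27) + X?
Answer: 18915549/27043 ≈ 699.46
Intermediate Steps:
V = 14551/27043 (V = -14551*(-1/27043) = 14551/27043 ≈ 0.53807)
O = -65 (O = (-34 - 27) - 4 = -61 - 4 = -65)
C = 700 (C = -100*(58 - 65) = -100*(-7) = 700)
C - V = 700 - 1*14551/27043 = 700 - 14551/27043 = 18915549/27043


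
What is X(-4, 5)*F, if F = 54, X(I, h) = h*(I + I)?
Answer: -2160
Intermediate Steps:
X(I, h) = 2*I*h (X(I, h) = h*(2*I) = 2*I*h)
X(-4, 5)*F = (2*(-4)*5)*54 = -40*54 = -2160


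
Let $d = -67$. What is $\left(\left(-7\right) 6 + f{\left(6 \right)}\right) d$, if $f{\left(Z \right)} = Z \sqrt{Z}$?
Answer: $2814 - 402 \sqrt{6} \approx 1829.3$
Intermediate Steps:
$f{\left(Z \right)} = Z^{\frac{3}{2}}$
$\left(\left(-7\right) 6 + f{\left(6 \right)}\right) d = \left(\left(-7\right) 6 + 6^{\frac{3}{2}}\right) \left(-67\right) = \left(-42 + 6 \sqrt{6}\right) \left(-67\right) = 2814 - 402 \sqrt{6}$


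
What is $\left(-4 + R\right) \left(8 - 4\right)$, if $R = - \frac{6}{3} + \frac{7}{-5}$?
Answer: $- \frac{148}{5} \approx -29.6$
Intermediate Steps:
$R = - \frac{17}{5}$ ($R = \left(-6\right) \frac{1}{3} + 7 \left(- \frac{1}{5}\right) = -2 - \frac{7}{5} = - \frac{17}{5} \approx -3.4$)
$\left(-4 + R\right) \left(8 - 4\right) = \left(-4 - \frac{17}{5}\right) \left(8 - 4\right) = - \frac{37 \left(8 - 4\right)}{5} = \left(- \frac{37}{5}\right) 4 = - \frac{148}{5}$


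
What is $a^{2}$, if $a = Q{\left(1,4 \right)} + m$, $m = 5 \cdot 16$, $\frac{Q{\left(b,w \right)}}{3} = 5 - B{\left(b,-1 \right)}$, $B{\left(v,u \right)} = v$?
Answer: $8464$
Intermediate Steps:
$Q{\left(b,w \right)} = 15 - 3 b$ ($Q{\left(b,w \right)} = 3 \left(5 - b\right) = 15 - 3 b$)
$m = 80$
$a = 92$ ($a = \left(15 - 3\right) + 80 = 12 + 80 = 92$)
$a^{2} = 92^{2} = 8464$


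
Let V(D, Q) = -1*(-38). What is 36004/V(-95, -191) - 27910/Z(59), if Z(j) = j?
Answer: 531828/1121 ≈ 474.42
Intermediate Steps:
V(D, Q) = 38
36004/V(-95, -191) - 27910/Z(59) = 36004/38 - 27910/59 = 36004*(1/38) - 27910*1/59 = 18002/19 - 27910/59 = 531828/1121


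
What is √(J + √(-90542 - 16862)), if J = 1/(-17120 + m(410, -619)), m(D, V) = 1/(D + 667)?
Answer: √(-19857983403 + 679937314842242*I*√26851)/18438239 ≈ 12.801 + 12.801*I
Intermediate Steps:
m(D, V) = 1/(667 + D)
J = -1077/18438239 (J = 1/(-17120 + 1/(667 + 410)) = 1/(-17120 + 1/1077) = 1/(-18438239/1077) = -1077/18438239 ≈ -5.8411e-5)
√(J + √(-90542 - 16862)) = √(-1077/18438239 + √(-90542 - 16862)) = √(-1077/18438239 + √(-107404)) = √(-1077/18438239 + 2*I*√26851)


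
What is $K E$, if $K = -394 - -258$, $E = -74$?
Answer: $10064$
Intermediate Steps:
$K = -136$ ($K = -394 + 258 = -136$)
$K E = \left(-136\right) \left(-74\right) = 10064$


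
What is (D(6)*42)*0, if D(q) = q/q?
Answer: 0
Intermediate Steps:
D(q) = 1
(D(6)*42)*0 = (1*42)*0 = 42*0 = 0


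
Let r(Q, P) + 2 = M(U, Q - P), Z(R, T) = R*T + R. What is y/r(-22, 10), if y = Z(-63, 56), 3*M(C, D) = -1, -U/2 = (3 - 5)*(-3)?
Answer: 1539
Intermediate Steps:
U = -12 (U = -2*(3 - 5)*(-3) = -(-4)*(-3) = -2*6 = -12)
M(C, D) = -1/3 (M(C, D) = (1/3)*(-1) = -1/3)
Z(R, T) = R + R*T
y = -3591 (y = -63*(1 + 56) = -63*57 = -3591)
r(Q, P) = -7/3 (r(Q, P) = -2 - 1/3 = -7/3)
y/r(-22, 10) = -3591/(-7/3) = -3591*(-3/7) = 1539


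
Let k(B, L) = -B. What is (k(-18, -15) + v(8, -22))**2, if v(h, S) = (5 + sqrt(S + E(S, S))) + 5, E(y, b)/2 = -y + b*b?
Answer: 1774 + 168*sqrt(110) ≈ 3536.0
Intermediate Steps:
E(y, b) = -2*y + 2*b**2 (E(y, b) = 2*(-y + b*b) = 2*(-y + b**2) = 2*(b**2 - y) = -2*y + 2*b**2)
v(h, S) = 10 + sqrt(-S + 2*S**2) (v(h, S) = (5 + sqrt(S + (-2*S + 2*S**2))) + 5 = (5 + sqrt(-S + 2*S**2)) + 5 = 10 + sqrt(-S + 2*S**2))
(k(-18, -15) + v(8, -22))**2 = (-1*(-18) + (10 + sqrt(-22*(-1 + 2*(-22)))))**2 = (18 + (10 + sqrt(-22*(-1 - 44))))**2 = (18 + (10 + sqrt(-22*(-45))))**2 = (18 + (10 + sqrt(990)))**2 = (18 + (10 + 3*sqrt(110)))**2 = (28 + 3*sqrt(110))**2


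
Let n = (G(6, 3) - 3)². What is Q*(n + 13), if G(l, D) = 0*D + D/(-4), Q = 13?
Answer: 5629/16 ≈ 351.81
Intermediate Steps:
G(l, D) = -D/4 (G(l, D) = 0 + D*(-¼) = 0 - D/4 = -D/4)
n = 225/16 (n = (-¼*3 - 3)² = (-¾ - 3)² = (-15/4)² = 225/16 ≈ 14.063)
Q*(n + 13) = 13*(225/16 + 13) = 13*(433/16) = 5629/16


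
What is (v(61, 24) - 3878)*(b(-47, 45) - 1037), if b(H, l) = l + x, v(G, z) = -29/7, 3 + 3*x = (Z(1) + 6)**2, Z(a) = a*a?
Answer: 79622750/21 ≈ 3.7916e+6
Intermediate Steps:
Z(a) = a**2
x = 46/3 (x = -1 + (1**2 + 6)**2/3 = -1 + (1 + 6)**2/3 = -1 + (1/3)*7**2 = -1 + (1/3)*49 = -1 + 49/3 = 46/3 ≈ 15.333)
v(G, z) = -29/7 (v(G, z) = -29*1/7 = -29/7)
b(H, l) = 46/3 + l (b(H, l) = l + 46/3 = 46/3 + l)
(v(61, 24) - 3878)*(b(-47, 45) - 1037) = (-29/7 - 3878)*((46/3 + 45) - 1037) = -27175*(181/3 - 1037)/7 = -27175/7*(-2930/3) = 79622750/21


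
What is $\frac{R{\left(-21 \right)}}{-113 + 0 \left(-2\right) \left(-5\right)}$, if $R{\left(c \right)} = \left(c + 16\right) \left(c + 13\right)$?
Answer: $- \frac{40}{113} \approx -0.35398$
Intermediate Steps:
$R{\left(c \right)} = \left(13 + c\right) \left(16 + c\right)$ ($R{\left(c \right)} = \left(16 + c\right) \left(13 + c\right) = \left(13 + c\right) \left(16 + c\right)$)
$\frac{R{\left(-21 \right)}}{-113 + 0 \left(-2\right) \left(-5\right)} = \frac{208 + \left(-21\right)^{2} + 29 \left(-21\right)}{-113 + 0 \left(-2\right) \left(-5\right)} = \frac{208 + 441 - 609}{-113 + 0 \left(-5\right)} = \frac{1}{-113 + 0} \cdot 40 = \frac{1}{-113} \cdot 40 = \left(- \frac{1}{113}\right) 40 = - \frac{40}{113}$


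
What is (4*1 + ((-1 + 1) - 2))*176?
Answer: 352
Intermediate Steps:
(4*1 + ((-1 + 1) - 2))*176 = (4 + (0 - 2))*176 = (4 - 2)*176 = 2*176 = 352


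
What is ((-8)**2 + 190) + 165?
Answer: 419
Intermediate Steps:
((-8)**2 + 190) + 165 = (64 + 190) + 165 = 254 + 165 = 419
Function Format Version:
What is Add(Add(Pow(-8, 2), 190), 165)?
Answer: 419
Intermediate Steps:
Add(Add(Pow(-8, 2), 190), 165) = Add(Add(64, 190), 165) = Add(254, 165) = 419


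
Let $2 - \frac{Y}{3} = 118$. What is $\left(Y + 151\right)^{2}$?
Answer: $38809$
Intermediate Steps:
$Y = -348$ ($Y = 6 - 354 = -348$)
$\left(Y + 151\right)^{2} = \left(-348 + 151\right)^{2} = \left(-197\right)^{2} = 38809$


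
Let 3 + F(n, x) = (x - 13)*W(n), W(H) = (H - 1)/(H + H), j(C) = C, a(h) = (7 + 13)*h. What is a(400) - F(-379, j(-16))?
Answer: 3038647/379 ≈ 8017.5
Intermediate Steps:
a(h) = 20*h
W(H) = (-1 + H)/(2*H) (W(H) = (-1 + H)/((2*H)) = (-1 + H)*(1/(2*H)) = (-1 + H)/(2*H))
F(n, x) = -3 + (-1 + n)*(-13 + x)/(2*n) (F(n, x) = -3 + (x - 13)*((-1 + n)/(2*n)) = -3 + (-13 + x)*((-1 + n)/(2*n)) = -3 + (-1 + n)*(-13 + x)/(2*n))
a(400) - F(-379, j(-16)) = 20*400 - (13 - 19*(-379) - 16*(-1 - 379))/(2*(-379)) = 8000 - (-1)*(13 + 7201 - 16*(-380))/(2*379) = 8000 - (-1)*(13 + 7201 + 6080)/(2*379) = 8000 - (-1)*13294/(2*379) = 8000 - 1*(-6647/379) = 8000 + 6647/379 = 3038647/379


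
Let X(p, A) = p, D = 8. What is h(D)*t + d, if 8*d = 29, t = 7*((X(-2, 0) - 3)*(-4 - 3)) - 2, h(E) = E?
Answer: 15581/8 ≈ 1947.6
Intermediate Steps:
t = 243 (t = 7*((-2 - 3)*(-4 - 3)) - 2 = 7*(-5*(-7)) - 2 = 7*35 - 2 = 245 - 2 = 243)
d = 29/8 (d = (⅛)*29 = 29/8 ≈ 3.6250)
h(D)*t + d = 8*243 + 29/8 = 1944 + 29/8 = 15581/8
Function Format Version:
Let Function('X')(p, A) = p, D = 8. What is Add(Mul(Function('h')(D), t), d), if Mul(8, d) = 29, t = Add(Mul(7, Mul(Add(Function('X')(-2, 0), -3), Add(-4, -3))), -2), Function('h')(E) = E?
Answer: Rational(15581, 8) ≈ 1947.6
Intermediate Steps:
t = 243 (t = Add(Mul(7, Mul(Add(-2, -3), Add(-4, -3))), -2) = Add(Mul(7, Mul(-5, -7)), -2) = Add(Mul(7, 35), -2) = Add(245, -2) = 243)
d = Rational(29, 8) (d = Mul(Rational(1, 8), 29) = Rational(29, 8) ≈ 3.6250)
Add(Mul(Function('h')(D), t), d) = Add(Mul(8, 243), Rational(29, 8)) = Add(1944, Rational(29, 8)) = Rational(15581, 8)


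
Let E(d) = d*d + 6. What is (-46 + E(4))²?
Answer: 576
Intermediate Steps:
E(d) = 6 + d² (E(d) = d² + 6 = 6 + d²)
(-46 + E(4))² = (-46 + (6 + 4²))² = (-46 + (6 + 16))² = (-46 + 22)² = (-24)² = 576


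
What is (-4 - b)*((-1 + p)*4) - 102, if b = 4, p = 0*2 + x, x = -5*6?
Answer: 890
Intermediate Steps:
x = -30
p = -30 (p = 0*2 - 30 = 0 - 30 = -30)
(-4 - b)*((-1 + p)*4) - 102 = (-4 - 1*4)*((-1 - 30)*4) - 102 = (-4 - 4)*(-31*4) - 102 = -8*(-124) - 102 = 992 - 102 = 890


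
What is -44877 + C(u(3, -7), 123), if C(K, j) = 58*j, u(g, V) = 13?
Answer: -37743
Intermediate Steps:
-44877 + C(u(3, -7), 123) = -44877 + 58*123 = -44877 + 7134 = -37743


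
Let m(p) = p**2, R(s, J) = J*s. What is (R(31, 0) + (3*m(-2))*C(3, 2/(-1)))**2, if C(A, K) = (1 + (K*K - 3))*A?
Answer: 5184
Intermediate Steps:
C(A, K) = A*(-2 + K**2) (C(A, K) = (1 + (K**2 - 3))*A = (1 + (-3 + K**2))*A = (-2 + K**2)*A = A*(-2 + K**2))
(R(31, 0) + (3*m(-2))*C(3, 2/(-1)))**2 = (0*31 + (3*(-2)**2)*(3*(-2 + (2/(-1))**2)))**2 = (0 + (3*4)*(3*(-2 + (2*(-1))**2)))**2 = (0 + 12*(3*(-2 + (-2)**2)))**2 = (0 + 12*(3*(-2 + 4)))**2 = (0 + 12*(3*2))**2 = (0 + 12*6)**2 = (0 + 72)**2 = 72**2 = 5184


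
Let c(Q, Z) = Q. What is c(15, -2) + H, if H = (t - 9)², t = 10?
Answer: 16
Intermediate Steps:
H = 1 (H = (10 - 9)² = 1² = 1)
c(15, -2) + H = 15 + 1 = 16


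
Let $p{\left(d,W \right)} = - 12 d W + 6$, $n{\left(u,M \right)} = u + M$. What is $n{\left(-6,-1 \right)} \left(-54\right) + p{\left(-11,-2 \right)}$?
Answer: $120$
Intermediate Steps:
$n{\left(u,M \right)} = M + u$
$p{\left(d,W \right)} = 6 - 12 W d$ ($p{\left(d,W \right)} = - 12 W d + 6 = 6 - 12 W d$)
$n{\left(-6,-1 \right)} \left(-54\right) + p{\left(-11,-2 \right)} = \left(-1 - 6\right) \left(-54\right) + \left(6 - \left(-24\right) \left(-11\right)\right) = \left(-7\right) \left(-54\right) + \left(6 - 264\right) = 378 - 258 = 120$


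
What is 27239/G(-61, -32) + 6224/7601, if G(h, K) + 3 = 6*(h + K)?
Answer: -18504725/387651 ≈ -47.736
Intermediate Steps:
G(h, K) = -3 + 6*K + 6*h (G(h, K) = -3 + 6*(h + K) = -3 + 6*(K + h) = -3 + (6*K + 6*h) = -3 + 6*K + 6*h)
27239/G(-61, -32) + 6224/7601 = 27239/(-3 + 6*(-32) + 6*(-61)) + 6224/7601 = 27239/(-3 - 192 - 366) + 6224*(1/7601) = 27239/(-561) + 6224/7601 = 27239*(-1/561) + 6224/7601 = -27239/561 + 6224/7601 = -18504725/387651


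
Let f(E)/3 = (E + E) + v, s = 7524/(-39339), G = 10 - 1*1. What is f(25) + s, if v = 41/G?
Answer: 714551/4371 ≈ 163.48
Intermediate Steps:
G = 9 (G = 10 - 1 = 9)
v = 41/9 ≈ 4.5556
s = -836/4371 (s = 7524*(-1/39339) = -836/4371 ≈ -0.19126)
f(E) = 41/3 + 6*E (f(E) = 3*((E + E) + 41/9) = 3*(2*E + 41/9) = 3*(41/9 + 2*E) = 41/3 + 6*E)
f(25) + s = (41/3 + 6*25) - 836/4371 = (41/3 + 150) - 836/4371 = 491/3 - 836/4371 = 714551/4371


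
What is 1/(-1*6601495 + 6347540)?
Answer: -1/253955 ≈ -3.9377e-6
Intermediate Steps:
1/(-1*6601495 + 6347540) = 1/(-6601495 + 6347540) = 1/(-253955) = -1/253955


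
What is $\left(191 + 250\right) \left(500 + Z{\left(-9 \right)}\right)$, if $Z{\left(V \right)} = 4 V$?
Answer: $204624$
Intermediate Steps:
$\left(191 + 250\right) \left(500 + Z{\left(-9 \right)}\right) = \left(191 + 250\right) \left(500 + 4 \left(-9\right)\right) = 441 \left(500 - 36\right) = 441 \cdot 464 = 204624$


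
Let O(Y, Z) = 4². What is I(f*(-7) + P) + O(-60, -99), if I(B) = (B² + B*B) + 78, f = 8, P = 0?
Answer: 6366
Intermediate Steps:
O(Y, Z) = 16
I(B) = 78 + 2*B² (I(B) = (B² + B²) + 78 = 2*B² + 78 = 78 + 2*B²)
I(f*(-7) + P) + O(-60, -99) = (78 + 2*(8*(-7) + 0)²) + 16 = (78 + 2*(-56 + 0)²) + 16 = (78 + 2*(-56)²) + 16 = (78 + 2*3136) + 16 = (78 + 6272) + 16 = 6350 + 16 = 6366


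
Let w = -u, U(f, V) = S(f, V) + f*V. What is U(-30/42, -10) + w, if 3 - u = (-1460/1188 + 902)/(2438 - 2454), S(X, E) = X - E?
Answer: -1426015/33264 ≈ -42.870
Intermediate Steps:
u = 281785/4752 (u = 3 - (-1460/1188 + 902)/(2438 - 2454) = 3 - (-1460*1/1188 + 902)/(-16) = 3 - (-365/297 + 902)*(-1)/16 = 3 - 267529*(-1)/(297*16) = 3 - 1*(-267529/4752) = 3 + 267529/4752 = 281785/4752 ≈ 59.298)
U(f, V) = f - V + V*f (U(f, V) = (f - V) + f*V = (f - V) + V*f = f - V + V*f)
w = -281785/4752 (w = -1*281785/4752 = -281785/4752 ≈ -59.298)
U(-30/42, -10) + w = (-30/42 - 1*(-10) - (-300)/42) - 281785/4752 = (-30*1/42 + 10 - (-300)/42) - 281785/4752 = (-5/7 + 10 - 10*(-5/7)) - 281785/4752 = (-5/7 + 10 + 50/7) - 281785/4752 = 115/7 - 281785/4752 = -1426015/33264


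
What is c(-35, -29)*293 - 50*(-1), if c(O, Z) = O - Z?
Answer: -1708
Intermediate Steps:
c(-35, -29)*293 - 50*(-1) = (-35 - 1*(-29))*293 - 50*(-1) = (-35 + 29)*293 + 50 = -6*293 + 50 = -1758 + 50 = -1708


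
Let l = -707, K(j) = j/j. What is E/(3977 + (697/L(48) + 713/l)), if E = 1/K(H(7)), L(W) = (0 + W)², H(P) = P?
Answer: 1628928/6477096683 ≈ 0.00025149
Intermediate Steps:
K(j) = 1
L(W) = W²
E = 1 (E = 1/1 = 1)
E/(3977 + (697/L(48) + 713/l)) = 1/(3977 + (697/(48²) + 713/(-707))) = 1/(3977 + (697/2304 + 713*(-1/707))) = 1/(3977 + (697*(1/2304) - 713/707)) = 1/(3977 + (697/2304 - 713/707)) = 1/(3977 - 1149973/1628928) = 1/(6477096683/1628928) = 1*(1628928/6477096683) = 1628928/6477096683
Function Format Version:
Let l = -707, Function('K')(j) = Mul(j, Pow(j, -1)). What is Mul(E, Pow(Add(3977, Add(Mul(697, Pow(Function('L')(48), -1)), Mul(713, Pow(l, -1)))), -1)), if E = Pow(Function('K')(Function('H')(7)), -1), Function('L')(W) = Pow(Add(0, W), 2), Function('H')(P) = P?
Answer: Rational(1628928, 6477096683) ≈ 0.00025149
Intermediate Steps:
Function('K')(j) = 1
Function('L')(W) = Pow(W, 2)
E = 1 (E = Pow(1, -1) = 1)
Mul(E, Pow(Add(3977, Add(Mul(697, Pow(Function('L')(48), -1)), Mul(713, Pow(l, -1)))), -1)) = Mul(1, Pow(Add(3977, Add(Mul(697, Pow(Pow(48, 2), -1)), Mul(713, Pow(-707, -1)))), -1)) = Mul(1, Pow(Add(3977, Add(Mul(697, Pow(2304, -1)), Mul(713, Rational(-1, 707)))), -1)) = Mul(1, Pow(Add(3977, Add(Mul(697, Rational(1, 2304)), Rational(-713, 707))), -1)) = Mul(1, Pow(Add(3977, Add(Rational(697, 2304), Rational(-713, 707))), -1)) = Mul(1, Pow(Add(3977, Rational(-1149973, 1628928)), -1)) = Mul(1, Pow(Rational(6477096683, 1628928), -1)) = Mul(1, Rational(1628928, 6477096683)) = Rational(1628928, 6477096683)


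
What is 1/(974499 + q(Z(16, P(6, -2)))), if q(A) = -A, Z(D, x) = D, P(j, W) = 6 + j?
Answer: 1/974483 ≈ 1.0262e-6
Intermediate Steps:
1/(974499 + q(Z(16, P(6, -2)))) = 1/(974499 - 1*16) = 1/(974499 - 16) = 1/974483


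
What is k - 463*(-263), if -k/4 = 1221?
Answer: 116885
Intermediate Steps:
k = -4884 (k = -4*1221 = -4884)
k - 463*(-263) = -4884 - 463*(-263) = -4884 + 121769 = 116885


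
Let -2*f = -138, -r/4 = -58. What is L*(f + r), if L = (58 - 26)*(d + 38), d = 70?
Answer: 1040256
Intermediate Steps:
r = 232 (r = -4*(-58) = 232)
L = 3456 (L = (58 - 26)*(70 + 38) = 32*108 = 3456)
f = 69 (f = -½*(-138) = 69)
L*(f + r) = 3456*(69 + 232) = 3456*301 = 1040256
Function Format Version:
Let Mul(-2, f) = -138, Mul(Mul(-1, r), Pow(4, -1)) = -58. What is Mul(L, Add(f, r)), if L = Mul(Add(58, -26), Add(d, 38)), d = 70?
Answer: 1040256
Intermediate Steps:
r = 232 (r = Mul(-4, -58) = 232)
L = 3456 (L = Mul(Add(58, -26), Add(70, 38)) = Mul(32, 108) = 3456)
f = 69 (f = Mul(Rational(-1, 2), -138) = 69)
Mul(L, Add(f, r)) = Mul(3456, Add(69, 232)) = Mul(3456, 301) = 1040256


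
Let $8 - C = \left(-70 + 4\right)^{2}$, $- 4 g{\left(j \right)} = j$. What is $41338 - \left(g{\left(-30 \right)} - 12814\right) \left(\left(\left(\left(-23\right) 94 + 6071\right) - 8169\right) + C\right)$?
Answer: $-110197014$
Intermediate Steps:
$g{\left(j \right)} = - \frac{j}{4}$
$C = -4348$ ($C = 8 - \left(-70 + 4\right)^{2} = 8 - \left(-66\right)^{2} = 8 - 4356 = -4348$)
$41338 - \left(g{\left(-30 \right)} - 12814\right) \left(\left(\left(\left(-23\right) 94 + 6071\right) - 8169\right) + C\right) = 41338 - \left(\left(- \frac{1}{4}\right) \left(-30\right) - 12814\right) \left(\left(\left(\left(-23\right) 94 + 6071\right) - 8169\right) - 4348\right) = 41338 - \left(\frac{15}{2} - 12814\right) \left(\left(\left(-2162 + 6071\right) - 8169\right) - 4348\right) = 41338 - - \frac{25613 \left(\left(3909 - 8169\right) - 4348\right)}{2} = 41338 - - \frac{25613 \left(-4260 - 4348\right)}{2} = 41338 - \left(- \frac{25613}{2}\right) \left(-8608\right) = 41338 - 110238352 = -110197014$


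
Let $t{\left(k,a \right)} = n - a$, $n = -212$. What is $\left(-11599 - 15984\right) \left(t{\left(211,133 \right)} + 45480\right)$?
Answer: $-1244958705$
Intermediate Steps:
$t{\left(k,a \right)} = -212 - a$
$\left(-11599 - 15984\right) \left(t{\left(211,133 \right)} + 45480\right) = \left(-11599 - 15984\right) \left(\left(-212 - 133\right) + 45480\right) = - 27583 \left(\left(-212 - 133\right) + 45480\right) = - 27583 \left(-345 + 45480\right) = \left(-27583\right) 45135 = -1244958705$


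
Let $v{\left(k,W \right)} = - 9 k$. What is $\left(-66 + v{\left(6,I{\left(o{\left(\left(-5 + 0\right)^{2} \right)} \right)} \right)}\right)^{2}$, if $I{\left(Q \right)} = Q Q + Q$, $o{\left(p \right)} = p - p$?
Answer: $14400$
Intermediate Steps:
$o{\left(p \right)} = 0$
$I{\left(Q \right)} = Q + Q^{2}$ ($I{\left(Q \right)} = Q^{2} + Q = Q + Q^{2}$)
$\left(-66 + v{\left(6,I{\left(o{\left(\left(-5 + 0\right)^{2} \right)} \right)} \right)}\right)^{2} = \left(-66 - 54\right)^{2} = \left(-120\right)^{2} = 14400$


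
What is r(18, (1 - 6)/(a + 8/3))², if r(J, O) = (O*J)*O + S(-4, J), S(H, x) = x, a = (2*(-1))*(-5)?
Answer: 225630441/521284 ≈ 432.84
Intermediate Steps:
a = 10 (a = -2*(-5) = 10)
r(J, O) = J + J*O² (r(J, O) = (O*J)*O + J = (J*O)*O + J = J*O² + J = J + J*O²)
r(18, (1 - 6)/(a + 8/3))² = (18*(1 + ((1 - 6)/(10 + 8/3))²))² = (18*(1 + (-5/(10 + 8*(⅓)))²))² = (18*(1 + (-5/(10 + 8/3))²))² = (18*(1 + (-5/38/3)²))² = (18*(1 + (-5*3/38)²))² = (18*(1 + (-15/38)²))² = (18*(1 + 225/1444))² = (18*(1669/1444))² = (15021/722)² = 225630441/521284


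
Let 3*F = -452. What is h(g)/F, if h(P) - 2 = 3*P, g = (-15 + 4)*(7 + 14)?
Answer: 2073/452 ≈ 4.5863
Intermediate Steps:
F = -452/3 (F = (⅓)*(-452) = -452/3 ≈ -150.67)
g = -231 (g = -11*21 = -231)
h(P) = 2 + 3*P
h(g)/F = (2 + 3*(-231))/(-452/3) = (2 - 693)*(-3/452) = -691*(-3/452) = 2073/452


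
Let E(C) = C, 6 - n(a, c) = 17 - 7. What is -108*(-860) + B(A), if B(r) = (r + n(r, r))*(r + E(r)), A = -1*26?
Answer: 94440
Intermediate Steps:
n(a, c) = -4 (n(a, c) = 6 - (17 - 7) = 6 - 1*10 = 6 - 10 = -4)
A = -26
B(r) = 2*r*(-4 + r) (B(r) = (r - 4)*(r + r) = (-4 + r)*(2*r) = 2*r*(-4 + r))
-108*(-860) + B(A) = -108*(-860) + 2*(-26)*(-4 - 26) = 92880 + 2*(-26)*(-30) = 92880 + 1560 = 94440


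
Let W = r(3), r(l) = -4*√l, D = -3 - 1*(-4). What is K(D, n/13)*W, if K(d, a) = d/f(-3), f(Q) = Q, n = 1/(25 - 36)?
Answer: 4*√3/3 ≈ 2.3094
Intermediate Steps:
n = -1/11 (n = 1/(-11) = -1/11 ≈ -0.090909)
D = 1 (D = -3 + 4 = 1)
K(d, a) = -d/3 (K(d, a) = d/(-3) = d*(-⅓) = -d/3)
W = -4*√3 ≈ -6.9282
K(D, n/13)*W = (-⅓*1)*(-4*√3) = -(-4)*√3/3 = 4*√3/3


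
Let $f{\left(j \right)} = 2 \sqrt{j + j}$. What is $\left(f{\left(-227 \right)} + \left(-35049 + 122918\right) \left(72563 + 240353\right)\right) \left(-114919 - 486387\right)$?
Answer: $-16533278876901224 - 1202612 i \sqrt{454} \approx -1.6533 \cdot 10^{16} - 2.5624 \cdot 10^{7} i$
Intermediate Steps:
$f{\left(j \right)} = 2 \sqrt{2} \sqrt{j}$ ($f{\left(j \right)} = 2 \sqrt{2 j} = 2 \sqrt{2} \sqrt{j}$)
$\left(f{\left(-227 \right)} + \left(-35049 + 122918\right) \left(72563 + 240353\right)\right) \left(-114919 - 486387\right) = \left(2 \sqrt{2} \sqrt{-227} + \left(-35049 + 122918\right) \left(72563 + 240353\right)\right) \left(-114919 - 486387\right) = \left(2 \sqrt{2} i \sqrt{227} + 87869 \cdot 312916\right) \left(-601306\right) = \left(2 i \sqrt{454} + 27495616004\right) \left(-601306\right) = \left(27495616004 + 2 i \sqrt{454}\right) \left(-601306\right) = -16533278876901224 - 1202612 i \sqrt{454}$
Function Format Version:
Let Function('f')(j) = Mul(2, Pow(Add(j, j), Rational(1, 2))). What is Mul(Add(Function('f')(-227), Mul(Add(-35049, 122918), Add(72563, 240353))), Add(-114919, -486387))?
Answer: Add(-16533278876901224, Mul(-1202612, I, Pow(454, Rational(1, 2)))) ≈ Add(-1.6533e+16, Mul(-2.5624e+7, I))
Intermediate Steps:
Function('f')(j) = Mul(2, Pow(2, Rational(1, 2)), Pow(j, Rational(1, 2))) (Function('f')(j) = Mul(2, Pow(Mul(2, j), Rational(1, 2))) = Mul(2, Mul(Pow(2, Rational(1, 2)), Pow(j, Rational(1, 2)))) = Mul(2, Pow(2, Rational(1, 2)), Pow(j, Rational(1, 2))))
Mul(Add(Function('f')(-227), Mul(Add(-35049, 122918), Add(72563, 240353))), Add(-114919, -486387)) = Mul(Add(Mul(2, Pow(2, Rational(1, 2)), Pow(-227, Rational(1, 2))), Mul(Add(-35049, 122918), Add(72563, 240353))), Add(-114919, -486387)) = Mul(Add(Mul(2, Pow(2, Rational(1, 2)), Mul(I, Pow(227, Rational(1, 2)))), Mul(87869, 312916)), -601306) = Mul(Add(Mul(2, I, Pow(454, Rational(1, 2))), 27495616004), -601306) = Mul(Add(27495616004, Mul(2, I, Pow(454, Rational(1, 2)))), -601306) = Add(-16533278876901224, Mul(-1202612, I, Pow(454, Rational(1, 2))))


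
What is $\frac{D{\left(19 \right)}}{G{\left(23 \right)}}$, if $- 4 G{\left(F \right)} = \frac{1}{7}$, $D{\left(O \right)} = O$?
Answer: $-532$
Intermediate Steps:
$G{\left(F \right)} = - \frac{1}{28}$ ($G{\left(F \right)} = - \frac{1}{4 \cdot 7} = \left(- \frac{1}{4}\right) \frac{1}{7} = - \frac{1}{28}$)
$\frac{D{\left(19 \right)}}{G{\left(23 \right)}} = \frac{19}{- \frac{1}{28}} = 19 \left(-28\right) = -532$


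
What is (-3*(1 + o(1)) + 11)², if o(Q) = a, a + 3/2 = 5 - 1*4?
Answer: 361/4 ≈ 90.250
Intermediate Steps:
a = -½ (a = -3/2 + (5 - 1*4) = -3/2 + (5 - 4) = -3/2 + 1 = -½ ≈ -0.50000)
o(Q) = -½
(-3*(1 + o(1)) + 11)² = (-3*(1 - ½) + 11)² = (-3*½ + 11)² = (-3/2 + 11)² = (19/2)² = 361/4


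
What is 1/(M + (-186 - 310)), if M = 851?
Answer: 1/355 ≈ 0.0028169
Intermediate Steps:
1/(M + (-186 - 310)) = 1/(851 + (-186 - 310)) = 1/(851 - 496) = 1/355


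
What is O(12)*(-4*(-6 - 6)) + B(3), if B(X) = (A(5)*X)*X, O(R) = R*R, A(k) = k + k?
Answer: 7002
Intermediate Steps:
A(k) = 2*k
O(R) = R**2
B(X) = 10*X**2 (B(X) = ((2*5)*X)*X = (10*X)*X = 10*X**2)
O(12)*(-4*(-6 - 6)) + B(3) = 12**2*(-4*(-6 - 6)) + 10*3**2 = 144*(-4*(-12)) + 10*9 = 144*48 + 90 = 6912 + 90 = 7002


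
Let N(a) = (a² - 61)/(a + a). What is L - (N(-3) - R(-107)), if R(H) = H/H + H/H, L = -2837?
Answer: -8531/3 ≈ -2843.7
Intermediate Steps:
R(H) = 2 (R(H) = 1 + 1 = 2)
N(a) = (-61 + a²)/(2*a) (N(a) = (-61 + a²)/((2*a)) = (-61 + a²)*(1/(2*a)) = (-61 + a²)/(2*a))
L - (N(-3) - R(-107)) = -2837 - ((½)*(-61 + (-3)²)/(-3) - 1*2) = -2837 - ((½)*(-⅓)*(-61 + 9) - 2) = -2837 - ((½)*(-⅓)*(-52) - 2) = -2837 - (26/3 - 2) = -2837 - 1*20/3 = -2837 - 20/3 = -8531/3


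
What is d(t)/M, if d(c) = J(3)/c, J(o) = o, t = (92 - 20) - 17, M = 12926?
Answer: 3/710930 ≈ 4.2198e-6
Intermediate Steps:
t = 55 (t = 72 - 17 = 55)
d(c) = 3/c
d(t)/M = (3/55)/12926 = (3*(1/55))*(1/12926) = (3/55)*(1/12926) = 3/710930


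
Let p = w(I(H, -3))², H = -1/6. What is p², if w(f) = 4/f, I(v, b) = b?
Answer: 256/81 ≈ 3.1605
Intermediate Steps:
H = -⅙ (H = -1*⅙ = -⅙ ≈ -0.16667)
p = 16/9 (p = (4/(-3))² = (4*(-⅓))² = (-4/3)² = 16/9 ≈ 1.7778)
p² = (16/9)² = 256/81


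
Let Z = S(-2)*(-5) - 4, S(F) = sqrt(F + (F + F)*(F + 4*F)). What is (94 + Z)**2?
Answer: 9050 - 900*sqrt(38) ≈ 3502.0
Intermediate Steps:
S(F) = sqrt(F + 10*F**2) (S(F) = sqrt(F + (2*F)*(5*F)) = sqrt(F + 10*F**2))
Z = -4 - 5*sqrt(38) (Z = sqrt(-2*(1 + 10*(-2)))*(-5) - 4 = sqrt(-2*(1 - 20))*(-5) - 4 = sqrt(-2*(-19))*(-5) - 4 = sqrt(38)*(-5) - 4 = -5*sqrt(38) - 4 = -4 - 5*sqrt(38) ≈ -34.822)
(94 + Z)**2 = (94 + (-4 - 5*sqrt(38)))**2 = (90 - 5*sqrt(38))**2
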